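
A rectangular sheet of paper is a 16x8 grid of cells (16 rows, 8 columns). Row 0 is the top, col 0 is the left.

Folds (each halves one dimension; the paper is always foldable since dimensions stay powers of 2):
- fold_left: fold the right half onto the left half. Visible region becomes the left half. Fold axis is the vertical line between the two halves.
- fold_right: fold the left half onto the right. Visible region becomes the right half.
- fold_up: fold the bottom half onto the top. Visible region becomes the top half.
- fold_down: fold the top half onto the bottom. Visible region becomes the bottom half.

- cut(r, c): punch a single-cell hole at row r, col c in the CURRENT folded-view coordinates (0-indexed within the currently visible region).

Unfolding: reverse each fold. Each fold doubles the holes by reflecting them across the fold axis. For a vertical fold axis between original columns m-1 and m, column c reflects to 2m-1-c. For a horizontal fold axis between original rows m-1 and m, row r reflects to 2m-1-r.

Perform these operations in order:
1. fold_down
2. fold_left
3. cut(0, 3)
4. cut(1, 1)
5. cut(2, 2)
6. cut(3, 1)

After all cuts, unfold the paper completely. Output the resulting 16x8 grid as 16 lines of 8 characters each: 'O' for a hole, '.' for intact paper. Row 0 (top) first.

Answer: ........
........
........
........
.O....O.
..O..O..
.O....O.
...OO...
...OO...
.O....O.
..O..O..
.O....O.
........
........
........
........

Derivation:
Op 1 fold_down: fold axis h@8; visible region now rows[8,16) x cols[0,8) = 8x8
Op 2 fold_left: fold axis v@4; visible region now rows[8,16) x cols[0,4) = 8x4
Op 3 cut(0, 3): punch at orig (8,3); cuts so far [(8, 3)]; region rows[8,16) x cols[0,4) = 8x4
Op 4 cut(1, 1): punch at orig (9,1); cuts so far [(8, 3), (9, 1)]; region rows[8,16) x cols[0,4) = 8x4
Op 5 cut(2, 2): punch at orig (10,2); cuts so far [(8, 3), (9, 1), (10, 2)]; region rows[8,16) x cols[0,4) = 8x4
Op 6 cut(3, 1): punch at orig (11,1); cuts so far [(8, 3), (9, 1), (10, 2), (11, 1)]; region rows[8,16) x cols[0,4) = 8x4
Unfold 1 (reflect across v@4): 8 holes -> [(8, 3), (8, 4), (9, 1), (9, 6), (10, 2), (10, 5), (11, 1), (11, 6)]
Unfold 2 (reflect across h@8): 16 holes -> [(4, 1), (4, 6), (5, 2), (5, 5), (6, 1), (6, 6), (7, 3), (7, 4), (8, 3), (8, 4), (9, 1), (9, 6), (10, 2), (10, 5), (11, 1), (11, 6)]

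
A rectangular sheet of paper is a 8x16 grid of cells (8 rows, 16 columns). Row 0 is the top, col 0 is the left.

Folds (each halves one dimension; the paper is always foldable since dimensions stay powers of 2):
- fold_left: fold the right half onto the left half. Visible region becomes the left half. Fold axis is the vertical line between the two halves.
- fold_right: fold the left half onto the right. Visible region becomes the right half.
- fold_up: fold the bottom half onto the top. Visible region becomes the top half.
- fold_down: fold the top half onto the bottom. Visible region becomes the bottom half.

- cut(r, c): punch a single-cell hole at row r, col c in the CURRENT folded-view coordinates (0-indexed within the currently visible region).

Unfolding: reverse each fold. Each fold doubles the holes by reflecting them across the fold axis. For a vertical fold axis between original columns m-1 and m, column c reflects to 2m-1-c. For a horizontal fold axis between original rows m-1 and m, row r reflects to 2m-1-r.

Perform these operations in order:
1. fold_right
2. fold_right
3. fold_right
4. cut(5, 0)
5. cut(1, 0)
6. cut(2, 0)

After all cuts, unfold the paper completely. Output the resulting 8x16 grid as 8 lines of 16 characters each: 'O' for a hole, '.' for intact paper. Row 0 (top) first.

Op 1 fold_right: fold axis v@8; visible region now rows[0,8) x cols[8,16) = 8x8
Op 2 fold_right: fold axis v@12; visible region now rows[0,8) x cols[12,16) = 8x4
Op 3 fold_right: fold axis v@14; visible region now rows[0,8) x cols[14,16) = 8x2
Op 4 cut(5, 0): punch at orig (5,14); cuts so far [(5, 14)]; region rows[0,8) x cols[14,16) = 8x2
Op 5 cut(1, 0): punch at orig (1,14); cuts so far [(1, 14), (5, 14)]; region rows[0,8) x cols[14,16) = 8x2
Op 6 cut(2, 0): punch at orig (2,14); cuts so far [(1, 14), (2, 14), (5, 14)]; region rows[0,8) x cols[14,16) = 8x2
Unfold 1 (reflect across v@14): 6 holes -> [(1, 13), (1, 14), (2, 13), (2, 14), (5, 13), (5, 14)]
Unfold 2 (reflect across v@12): 12 holes -> [(1, 9), (1, 10), (1, 13), (1, 14), (2, 9), (2, 10), (2, 13), (2, 14), (5, 9), (5, 10), (5, 13), (5, 14)]
Unfold 3 (reflect across v@8): 24 holes -> [(1, 1), (1, 2), (1, 5), (1, 6), (1, 9), (1, 10), (1, 13), (1, 14), (2, 1), (2, 2), (2, 5), (2, 6), (2, 9), (2, 10), (2, 13), (2, 14), (5, 1), (5, 2), (5, 5), (5, 6), (5, 9), (5, 10), (5, 13), (5, 14)]

Answer: ................
.OO..OO..OO..OO.
.OO..OO..OO..OO.
................
................
.OO..OO..OO..OO.
................
................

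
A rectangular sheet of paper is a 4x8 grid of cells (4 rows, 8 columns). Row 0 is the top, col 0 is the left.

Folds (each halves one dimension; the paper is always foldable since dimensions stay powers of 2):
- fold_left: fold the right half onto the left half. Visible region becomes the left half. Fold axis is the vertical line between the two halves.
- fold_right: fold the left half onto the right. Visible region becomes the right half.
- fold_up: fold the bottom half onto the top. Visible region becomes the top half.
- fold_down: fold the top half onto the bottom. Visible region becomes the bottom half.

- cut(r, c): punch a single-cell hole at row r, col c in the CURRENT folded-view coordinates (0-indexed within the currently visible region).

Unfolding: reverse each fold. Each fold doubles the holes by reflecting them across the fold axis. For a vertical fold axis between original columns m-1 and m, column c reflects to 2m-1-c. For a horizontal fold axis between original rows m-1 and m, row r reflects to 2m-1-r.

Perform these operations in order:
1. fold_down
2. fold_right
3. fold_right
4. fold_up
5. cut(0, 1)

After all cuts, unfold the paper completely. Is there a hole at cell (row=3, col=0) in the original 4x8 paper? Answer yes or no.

Answer: yes

Derivation:
Op 1 fold_down: fold axis h@2; visible region now rows[2,4) x cols[0,8) = 2x8
Op 2 fold_right: fold axis v@4; visible region now rows[2,4) x cols[4,8) = 2x4
Op 3 fold_right: fold axis v@6; visible region now rows[2,4) x cols[6,8) = 2x2
Op 4 fold_up: fold axis h@3; visible region now rows[2,3) x cols[6,8) = 1x2
Op 5 cut(0, 1): punch at orig (2,7); cuts so far [(2, 7)]; region rows[2,3) x cols[6,8) = 1x2
Unfold 1 (reflect across h@3): 2 holes -> [(2, 7), (3, 7)]
Unfold 2 (reflect across v@6): 4 holes -> [(2, 4), (2, 7), (3, 4), (3, 7)]
Unfold 3 (reflect across v@4): 8 holes -> [(2, 0), (2, 3), (2, 4), (2, 7), (3, 0), (3, 3), (3, 4), (3, 7)]
Unfold 4 (reflect across h@2): 16 holes -> [(0, 0), (0, 3), (0, 4), (0, 7), (1, 0), (1, 3), (1, 4), (1, 7), (2, 0), (2, 3), (2, 4), (2, 7), (3, 0), (3, 3), (3, 4), (3, 7)]
Holes: [(0, 0), (0, 3), (0, 4), (0, 7), (1, 0), (1, 3), (1, 4), (1, 7), (2, 0), (2, 3), (2, 4), (2, 7), (3, 0), (3, 3), (3, 4), (3, 7)]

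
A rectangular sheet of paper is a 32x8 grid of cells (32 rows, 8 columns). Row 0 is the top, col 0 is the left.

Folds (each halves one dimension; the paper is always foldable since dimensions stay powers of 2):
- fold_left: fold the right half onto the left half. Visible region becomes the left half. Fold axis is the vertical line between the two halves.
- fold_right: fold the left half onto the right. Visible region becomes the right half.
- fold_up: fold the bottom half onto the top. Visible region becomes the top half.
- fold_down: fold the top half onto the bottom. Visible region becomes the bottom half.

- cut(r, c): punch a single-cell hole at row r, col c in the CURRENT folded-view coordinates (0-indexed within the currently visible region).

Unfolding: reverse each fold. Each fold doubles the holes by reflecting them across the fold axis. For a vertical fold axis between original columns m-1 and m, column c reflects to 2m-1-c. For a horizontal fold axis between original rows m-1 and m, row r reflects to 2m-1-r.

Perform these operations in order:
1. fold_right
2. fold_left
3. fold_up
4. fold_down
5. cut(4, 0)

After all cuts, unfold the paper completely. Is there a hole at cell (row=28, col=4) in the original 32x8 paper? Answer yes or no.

Answer: yes

Derivation:
Op 1 fold_right: fold axis v@4; visible region now rows[0,32) x cols[4,8) = 32x4
Op 2 fold_left: fold axis v@6; visible region now rows[0,32) x cols[4,6) = 32x2
Op 3 fold_up: fold axis h@16; visible region now rows[0,16) x cols[4,6) = 16x2
Op 4 fold_down: fold axis h@8; visible region now rows[8,16) x cols[4,6) = 8x2
Op 5 cut(4, 0): punch at orig (12,4); cuts so far [(12, 4)]; region rows[8,16) x cols[4,6) = 8x2
Unfold 1 (reflect across h@8): 2 holes -> [(3, 4), (12, 4)]
Unfold 2 (reflect across h@16): 4 holes -> [(3, 4), (12, 4), (19, 4), (28, 4)]
Unfold 3 (reflect across v@6): 8 holes -> [(3, 4), (3, 7), (12, 4), (12, 7), (19, 4), (19, 7), (28, 4), (28, 7)]
Unfold 4 (reflect across v@4): 16 holes -> [(3, 0), (3, 3), (3, 4), (3, 7), (12, 0), (12, 3), (12, 4), (12, 7), (19, 0), (19, 3), (19, 4), (19, 7), (28, 0), (28, 3), (28, 4), (28, 7)]
Holes: [(3, 0), (3, 3), (3, 4), (3, 7), (12, 0), (12, 3), (12, 4), (12, 7), (19, 0), (19, 3), (19, 4), (19, 7), (28, 0), (28, 3), (28, 4), (28, 7)]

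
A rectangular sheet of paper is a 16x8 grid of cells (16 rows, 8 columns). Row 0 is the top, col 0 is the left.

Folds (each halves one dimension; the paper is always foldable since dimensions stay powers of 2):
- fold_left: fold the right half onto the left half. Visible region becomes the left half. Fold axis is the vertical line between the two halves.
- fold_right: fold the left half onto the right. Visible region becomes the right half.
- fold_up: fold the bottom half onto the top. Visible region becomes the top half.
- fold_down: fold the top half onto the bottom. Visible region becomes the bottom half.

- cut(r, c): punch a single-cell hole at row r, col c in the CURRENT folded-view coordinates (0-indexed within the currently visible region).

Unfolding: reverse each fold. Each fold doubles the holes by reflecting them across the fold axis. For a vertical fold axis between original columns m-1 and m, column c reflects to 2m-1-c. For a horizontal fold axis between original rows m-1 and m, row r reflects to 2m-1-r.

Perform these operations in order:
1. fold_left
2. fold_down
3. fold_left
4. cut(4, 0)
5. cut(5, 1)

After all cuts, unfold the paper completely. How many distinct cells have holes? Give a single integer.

Answer: 16

Derivation:
Op 1 fold_left: fold axis v@4; visible region now rows[0,16) x cols[0,4) = 16x4
Op 2 fold_down: fold axis h@8; visible region now rows[8,16) x cols[0,4) = 8x4
Op 3 fold_left: fold axis v@2; visible region now rows[8,16) x cols[0,2) = 8x2
Op 4 cut(4, 0): punch at orig (12,0); cuts so far [(12, 0)]; region rows[8,16) x cols[0,2) = 8x2
Op 5 cut(5, 1): punch at orig (13,1); cuts so far [(12, 0), (13, 1)]; region rows[8,16) x cols[0,2) = 8x2
Unfold 1 (reflect across v@2): 4 holes -> [(12, 0), (12, 3), (13, 1), (13, 2)]
Unfold 2 (reflect across h@8): 8 holes -> [(2, 1), (2, 2), (3, 0), (3, 3), (12, 0), (12, 3), (13, 1), (13, 2)]
Unfold 3 (reflect across v@4): 16 holes -> [(2, 1), (2, 2), (2, 5), (2, 6), (3, 0), (3, 3), (3, 4), (3, 7), (12, 0), (12, 3), (12, 4), (12, 7), (13, 1), (13, 2), (13, 5), (13, 6)]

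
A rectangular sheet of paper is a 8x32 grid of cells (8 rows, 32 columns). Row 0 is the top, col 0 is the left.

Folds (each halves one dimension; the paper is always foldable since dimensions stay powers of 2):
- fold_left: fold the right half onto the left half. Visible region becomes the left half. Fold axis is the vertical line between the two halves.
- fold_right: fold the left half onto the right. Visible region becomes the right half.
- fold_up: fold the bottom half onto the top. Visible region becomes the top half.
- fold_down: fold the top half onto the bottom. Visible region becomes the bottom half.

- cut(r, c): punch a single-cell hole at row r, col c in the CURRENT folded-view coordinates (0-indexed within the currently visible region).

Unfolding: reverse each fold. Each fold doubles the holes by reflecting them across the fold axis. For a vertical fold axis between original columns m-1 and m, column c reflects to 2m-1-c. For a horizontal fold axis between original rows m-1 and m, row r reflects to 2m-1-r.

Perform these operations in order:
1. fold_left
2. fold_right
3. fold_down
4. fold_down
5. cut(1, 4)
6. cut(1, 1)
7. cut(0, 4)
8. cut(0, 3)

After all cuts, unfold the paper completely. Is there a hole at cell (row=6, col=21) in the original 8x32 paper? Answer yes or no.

Answer: no

Derivation:
Op 1 fold_left: fold axis v@16; visible region now rows[0,8) x cols[0,16) = 8x16
Op 2 fold_right: fold axis v@8; visible region now rows[0,8) x cols[8,16) = 8x8
Op 3 fold_down: fold axis h@4; visible region now rows[4,8) x cols[8,16) = 4x8
Op 4 fold_down: fold axis h@6; visible region now rows[6,8) x cols[8,16) = 2x8
Op 5 cut(1, 4): punch at orig (7,12); cuts so far [(7, 12)]; region rows[6,8) x cols[8,16) = 2x8
Op 6 cut(1, 1): punch at orig (7,9); cuts so far [(7, 9), (7, 12)]; region rows[6,8) x cols[8,16) = 2x8
Op 7 cut(0, 4): punch at orig (6,12); cuts so far [(6, 12), (7, 9), (7, 12)]; region rows[6,8) x cols[8,16) = 2x8
Op 8 cut(0, 3): punch at orig (6,11); cuts so far [(6, 11), (6, 12), (7, 9), (7, 12)]; region rows[6,8) x cols[8,16) = 2x8
Unfold 1 (reflect across h@6): 8 holes -> [(4, 9), (4, 12), (5, 11), (5, 12), (6, 11), (6, 12), (7, 9), (7, 12)]
Unfold 2 (reflect across h@4): 16 holes -> [(0, 9), (0, 12), (1, 11), (1, 12), (2, 11), (2, 12), (3, 9), (3, 12), (4, 9), (4, 12), (5, 11), (5, 12), (6, 11), (6, 12), (7, 9), (7, 12)]
Unfold 3 (reflect across v@8): 32 holes -> [(0, 3), (0, 6), (0, 9), (0, 12), (1, 3), (1, 4), (1, 11), (1, 12), (2, 3), (2, 4), (2, 11), (2, 12), (3, 3), (3, 6), (3, 9), (3, 12), (4, 3), (4, 6), (4, 9), (4, 12), (5, 3), (5, 4), (5, 11), (5, 12), (6, 3), (6, 4), (6, 11), (6, 12), (7, 3), (7, 6), (7, 9), (7, 12)]
Unfold 4 (reflect across v@16): 64 holes -> [(0, 3), (0, 6), (0, 9), (0, 12), (0, 19), (0, 22), (0, 25), (0, 28), (1, 3), (1, 4), (1, 11), (1, 12), (1, 19), (1, 20), (1, 27), (1, 28), (2, 3), (2, 4), (2, 11), (2, 12), (2, 19), (2, 20), (2, 27), (2, 28), (3, 3), (3, 6), (3, 9), (3, 12), (3, 19), (3, 22), (3, 25), (3, 28), (4, 3), (4, 6), (4, 9), (4, 12), (4, 19), (4, 22), (4, 25), (4, 28), (5, 3), (5, 4), (5, 11), (5, 12), (5, 19), (5, 20), (5, 27), (5, 28), (6, 3), (6, 4), (6, 11), (6, 12), (6, 19), (6, 20), (6, 27), (6, 28), (7, 3), (7, 6), (7, 9), (7, 12), (7, 19), (7, 22), (7, 25), (7, 28)]
Holes: [(0, 3), (0, 6), (0, 9), (0, 12), (0, 19), (0, 22), (0, 25), (0, 28), (1, 3), (1, 4), (1, 11), (1, 12), (1, 19), (1, 20), (1, 27), (1, 28), (2, 3), (2, 4), (2, 11), (2, 12), (2, 19), (2, 20), (2, 27), (2, 28), (3, 3), (3, 6), (3, 9), (3, 12), (3, 19), (3, 22), (3, 25), (3, 28), (4, 3), (4, 6), (4, 9), (4, 12), (4, 19), (4, 22), (4, 25), (4, 28), (5, 3), (5, 4), (5, 11), (5, 12), (5, 19), (5, 20), (5, 27), (5, 28), (6, 3), (6, 4), (6, 11), (6, 12), (6, 19), (6, 20), (6, 27), (6, 28), (7, 3), (7, 6), (7, 9), (7, 12), (7, 19), (7, 22), (7, 25), (7, 28)]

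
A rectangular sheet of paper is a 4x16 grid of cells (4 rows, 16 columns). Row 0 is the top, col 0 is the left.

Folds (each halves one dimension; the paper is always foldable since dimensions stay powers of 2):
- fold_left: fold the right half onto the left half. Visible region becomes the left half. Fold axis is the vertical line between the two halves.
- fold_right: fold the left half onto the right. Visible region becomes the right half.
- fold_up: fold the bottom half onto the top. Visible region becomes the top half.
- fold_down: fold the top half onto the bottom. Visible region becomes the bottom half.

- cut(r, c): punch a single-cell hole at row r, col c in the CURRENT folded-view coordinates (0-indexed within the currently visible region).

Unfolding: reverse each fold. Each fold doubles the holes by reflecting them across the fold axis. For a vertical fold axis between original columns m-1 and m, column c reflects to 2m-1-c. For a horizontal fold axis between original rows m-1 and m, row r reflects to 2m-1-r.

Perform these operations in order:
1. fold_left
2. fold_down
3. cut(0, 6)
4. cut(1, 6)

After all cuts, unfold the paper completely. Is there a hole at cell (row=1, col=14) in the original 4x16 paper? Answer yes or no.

Op 1 fold_left: fold axis v@8; visible region now rows[0,4) x cols[0,8) = 4x8
Op 2 fold_down: fold axis h@2; visible region now rows[2,4) x cols[0,8) = 2x8
Op 3 cut(0, 6): punch at orig (2,6); cuts so far [(2, 6)]; region rows[2,4) x cols[0,8) = 2x8
Op 4 cut(1, 6): punch at orig (3,6); cuts so far [(2, 6), (3, 6)]; region rows[2,4) x cols[0,8) = 2x8
Unfold 1 (reflect across h@2): 4 holes -> [(0, 6), (1, 6), (2, 6), (3, 6)]
Unfold 2 (reflect across v@8): 8 holes -> [(0, 6), (0, 9), (1, 6), (1, 9), (2, 6), (2, 9), (3, 6), (3, 9)]
Holes: [(0, 6), (0, 9), (1, 6), (1, 9), (2, 6), (2, 9), (3, 6), (3, 9)]

Answer: no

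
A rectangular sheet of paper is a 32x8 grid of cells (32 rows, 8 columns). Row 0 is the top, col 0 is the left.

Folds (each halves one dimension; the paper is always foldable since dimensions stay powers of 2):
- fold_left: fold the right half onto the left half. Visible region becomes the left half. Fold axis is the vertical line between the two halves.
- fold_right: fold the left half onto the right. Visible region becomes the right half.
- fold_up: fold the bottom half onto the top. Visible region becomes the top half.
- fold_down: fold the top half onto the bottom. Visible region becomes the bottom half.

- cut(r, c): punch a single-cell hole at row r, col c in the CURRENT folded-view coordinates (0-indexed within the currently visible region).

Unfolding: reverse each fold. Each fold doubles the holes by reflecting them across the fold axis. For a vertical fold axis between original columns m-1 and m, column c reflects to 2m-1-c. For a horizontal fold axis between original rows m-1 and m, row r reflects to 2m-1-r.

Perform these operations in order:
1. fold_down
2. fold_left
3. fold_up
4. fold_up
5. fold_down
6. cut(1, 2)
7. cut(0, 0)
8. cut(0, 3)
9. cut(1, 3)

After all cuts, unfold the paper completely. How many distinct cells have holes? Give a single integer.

Op 1 fold_down: fold axis h@16; visible region now rows[16,32) x cols[0,8) = 16x8
Op 2 fold_left: fold axis v@4; visible region now rows[16,32) x cols[0,4) = 16x4
Op 3 fold_up: fold axis h@24; visible region now rows[16,24) x cols[0,4) = 8x4
Op 4 fold_up: fold axis h@20; visible region now rows[16,20) x cols[0,4) = 4x4
Op 5 fold_down: fold axis h@18; visible region now rows[18,20) x cols[0,4) = 2x4
Op 6 cut(1, 2): punch at orig (19,2); cuts so far [(19, 2)]; region rows[18,20) x cols[0,4) = 2x4
Op 7 cut(0, 0): punch at orig (18,0); cuts so far [(18, 0), (19, 2)]; region rows[18,20) x cols[0,4) = 2x4
Op 8 cut(0, 3): punch at orig (18,3); cuts so far [(18, 0), (18, 3), (19, 2)]; region rows[18,20) x cols[0,4) = 2x4
Op 9 cut(1, 3): punch at orig (19,3); cuts so far [(18, 0), (18, 3), (19, 2), (19, 3)]; region rows[18,20) x cols[0,4) = 2x4
Unfold 1 (reflect across h@18): 8 holes -> [(16, 2), (16, 3), (17, 0), (17, 3), (18, 0), (18, 3), (19, 2), (19, 3)]
Unfold 2 (reflect across h@20): 16 holes -> [(16, 2), (16, 3), (17, 0), (17, 3), (18, 0), (18, 3), (19, 2), (19, 3), (20, 2), (20, 3), (21, 0), (21, 3), (22, 0), (22, 3), (23, 2), (23, 3)]
Unfold 3 (reflect across h@24): 32 holes -> [(16, 2), (16, 3), (17, 0), (17, 3), (18, 0), (18, 3), (19, 2), (19, 3), (20, 2), (20, 3), (21, 0), (21, 3), (22, 0), (22, 3), (23, 2), (23, 3), (24, 2), (24, 3), (25, 0), (25, 3), (26, 0), (26, 3), (27, 2), (27, 3), (28, 2), (28, 3), (29, 0), (29, 3), (30, 0), (30, 3), (31, 2), (31, 3)]
Unfold 4 (reflect across v@4): 64 holes -> [(16, 2), (16, 3), (16, 4), (16, 5), (17, 0), (17, 3), (17, 4), (17, 7), (18, 0), (18, 3), (18, 4), (18, 7), (19, 2), (19, 3), (19, 4), (19, 5), (20, 2), (20, 3), (20, 4), (20, 5), (21, 0), (21, 3), (21, 4), (21, 7), (22, 0), (22, 3), (22, 4), (22, 7), (23, 2), (23, 3), (23, 4), (23, 5), (24, 2), (24, 3), (24, 4), (24, 5), (25, 0), (25, 3), (25, 4), (25, 7), (26, 0), (26, 3), (26, 4), (26, 7), (27, 2), (27, 3), (27, 4), (27, 5), (28, 2), (28, 3), (28, 4), (28, 5), (29, 0), (29, 3), (29, 4), (29, 7), (30, 0), (30, 3), (30, 4), (30, 7), (31, 2), (31, 3), (31, 4), (31, 5)]
Unfold 5 (reflect across h@16): 128 holes -> [(0, 2), (0, 3), (0, 4), (0, 5), (1, 0), (1, 3), (1, 4), (1, 7), (2, 0), (2, 3), (2, 4), (2, 7), (3, 2), (3, 3), (3, 4), (3, 5), (4, 2), (4, 3), (4, 4), (4, 5), (5, 0), (5, 3), (5, 4), (5, 7), (6, 0), (6, 3), (6, 4), (6, 7), (7, 2), (7, 3), (7, 4), (7, 5), (8, 2), (8, 3), (8, 4), (8, 5), (9, 0), (9, 3), (9, 4), (9, 7), (10, 0), (10, 3), (10, 4), (10, 7), (11, 2), (11, 3), (11, 4), (11, 5), (12, 2), (12, 3), (12, 4), (12, 5), (13, 0), (13, 3), (13, 4), (13, 7), (14, 0), (14, 3), (14, 4), (14, 7), (15, 2), (15, 3), (15, 4), (15, 5), (16, 2), (16, 3), (16, 4), (16, 5), (17, 0), (17, 3), (17, 4), (17, 7), (18, 0), (18, 3), (18, 4), (18, 7), (19, 2), (19, 3), (19, 4), (19, 5), (20, 2), (20, 3), (20, 4), (20, 5), (21, 0), (21, 3), (21, 4), (21, 7), (22, 0), (22, 3), (22, 4), (22, 7), (23, 2), (23, 3), (23, 4), (23, 5), (24, 2), (24, 3), (24, 4), (24, 5), (25, 0), (25, 3), (25, 4), (25, 7), (26, 0), (26, 3), (26, 4), (26, 7), (27, 2), (27, 3), (27, 4), (27, 5), (28, 2), (28, 3), (28, 4), (28, 5), (29, 0), (29, 3), (29, 4), (29, 7), (30, 0), (30, 3), (30, 4), (30, 7), (31, 2), (31, 3), (31, 4), (31, 5)]

Answer: 128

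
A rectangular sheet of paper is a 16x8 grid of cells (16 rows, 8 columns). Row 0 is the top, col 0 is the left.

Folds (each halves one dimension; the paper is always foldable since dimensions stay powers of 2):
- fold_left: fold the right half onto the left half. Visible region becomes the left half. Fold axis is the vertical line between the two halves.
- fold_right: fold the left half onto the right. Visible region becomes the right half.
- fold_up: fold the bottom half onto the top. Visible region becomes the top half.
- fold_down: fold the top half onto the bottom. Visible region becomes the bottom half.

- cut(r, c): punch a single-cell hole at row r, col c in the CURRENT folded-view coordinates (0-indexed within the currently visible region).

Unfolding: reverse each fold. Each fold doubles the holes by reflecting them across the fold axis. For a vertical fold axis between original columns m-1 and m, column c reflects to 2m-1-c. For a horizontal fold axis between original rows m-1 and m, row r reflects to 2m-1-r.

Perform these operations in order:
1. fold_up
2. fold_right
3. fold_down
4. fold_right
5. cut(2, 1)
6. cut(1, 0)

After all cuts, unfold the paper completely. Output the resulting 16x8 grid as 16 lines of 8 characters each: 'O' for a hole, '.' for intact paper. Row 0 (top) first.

Op 1 fold_up: fold axis h@8; visible region now rows[0,8) x cols[0,8) = 8x8
Op 2 fold_right: fold axis v@4; visible region now rows[0,8) x cols[4,8) = 8x4
Op 3 fold_down: fold axis h@4; visible region now rows[4,8) x cols[4,8) = 4x4
Op 4 fold_right: fold axis v@6; visible region now rows[4,8) x cols[6,8) = 4x2
Op 5 cut(2, 1): punch at orig (6,7); cuts so far [(6, 7)]; region rows[4,8) x cols[6,8) = 4x2
Op 6 cut(1, 0): punch at orig (5,6); cuts so far [(5, 6), (6, 7)]; region rows[4,8) x cols[6,8) = 4x2
Unfold 1 (reflect across v@6): 4 holes -> [(5, 5), (5, 6), (6, 4), (6, 7)]
Unfold 2 (reflect across h@4): 8 holes -> [(1, 4), (1, 7), (2, 5), (2, 6), (5, 5), (5, 6), (6, 4), (6, 7)]
Unfold 3 (reflect across v@4): 16 holes -> [(1, 0), (1, 3), (1, 4), (1, 7), (2, 1), (2, 2), (2, 5), (2, 6), (5, 1), (5, 2), (5, 5), (5, 6), (6, 0), (6, 3), (6, 4), (6, 7)]
Unfold 4 (reflect across h@8): 32 holes -> [(1, 0), (1, 3), (1, 4), (1, 7), (2, 1), (2, 2), (2, 5), (2, 6), (5, 1), (5, 2), (5, 5), (5, 6), (6, 0), (6, 3), (6, 4), (6, 7), (9, 0), (9, 3), (9, 4), (9, 7), (10, 1), (10, 2), (10, 5), (10, 6), (13, 1), (13, 2), (13, 5), (13, 6), (14, 0), (14, 3), (14, 4), (14, 7)]

Answer: ........
O..OO..O
.OO..OO.
........
........
.OO..OO.
O..OO..O
........
........
O..OO..O
.OO..OO.
........
........
.OO..OO.
O..OO..O
........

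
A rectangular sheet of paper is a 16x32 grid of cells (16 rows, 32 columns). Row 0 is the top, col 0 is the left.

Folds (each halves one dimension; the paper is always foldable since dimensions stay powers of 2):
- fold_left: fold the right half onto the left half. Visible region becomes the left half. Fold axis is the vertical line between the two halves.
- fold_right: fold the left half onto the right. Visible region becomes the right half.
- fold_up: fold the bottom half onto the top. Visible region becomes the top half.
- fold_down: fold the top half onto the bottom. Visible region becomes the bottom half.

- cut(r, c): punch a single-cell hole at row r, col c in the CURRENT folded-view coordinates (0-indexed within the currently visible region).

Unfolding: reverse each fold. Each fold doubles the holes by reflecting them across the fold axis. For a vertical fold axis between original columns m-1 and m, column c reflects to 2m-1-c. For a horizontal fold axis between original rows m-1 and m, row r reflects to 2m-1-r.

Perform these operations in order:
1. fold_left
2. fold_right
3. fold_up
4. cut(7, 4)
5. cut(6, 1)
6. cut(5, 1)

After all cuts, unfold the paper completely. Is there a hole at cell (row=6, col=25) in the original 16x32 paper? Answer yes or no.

Answer: yes

Derivation:
Op 1 fold_left: fold axis v@16; visible region now rows[0,16) x cols[0,16) = 16x16
Op 2 fold_right: fold axis v@8; visible region now rows[0,16) x cols[8,16) = 16x8
Op 3 fold_up: fold axis h@8; visible region now rows[0,8) x cols[8,16) = 8x8
Op 4 cut(7, 4): punch at orig (7,12); cuts so far [(7, 12)]; region rows[0,8) x cols[8,16) = 8x8
Op 5 cut(6, 1): punch at orig (6,9); cuts so far [(6, 9), (7, 12)]; region rows[0,8) x cols[8,16) = 8x8
Op 6 cut(5, 1): punch at orig (5,9); cuts so far [(5, 9), (6, 9), (7, 12)]; region rows[0,8) x cols[8,16) = 8x8
Unfold 1 (reflect across h@8): 6 holes -> [(5, 9), (6, 9), (7, 12), (8, 12), (9, 9), (10, 9)]
Unfold 2 (reflect across v@8): 12 holes -> [(5, 6), (5, 9), (6, 6), (6, 9), (7, 3), (7, 12), (8, 3), (8, 12), (9, 6), (9, 9), (10, 6), (10, 9)]
Unfold 3 (reflect across v@16): 24 holes -> [(5, 6), (5, 9), (5, 22), (5, 25), (6, 6), (6, 9), (6, 22), (6, 25), (7, 3), (7, 12), (7, 19), (7, 28), (8, 3), (8, 12), (8, 19), (8, 28), (9, 6), (9, 9), (9, 22), (9, 25), (10, 6), (10, 9), (10, 22), (10, 25)]
Holes: [(5, 6), (5, 9), (5, 22), (5, 25), (6, 6), (6, 9), (6, 22), (6, 25), (7, 3), (7, 12), (7, 19), (7, 28), (8, 3), (8, 12), (8, 19), (8, 28), (9, 6), (9, 9), (9, 22), (9, 25), (10, 6), (10, 9), (10, 22), (10, 25)]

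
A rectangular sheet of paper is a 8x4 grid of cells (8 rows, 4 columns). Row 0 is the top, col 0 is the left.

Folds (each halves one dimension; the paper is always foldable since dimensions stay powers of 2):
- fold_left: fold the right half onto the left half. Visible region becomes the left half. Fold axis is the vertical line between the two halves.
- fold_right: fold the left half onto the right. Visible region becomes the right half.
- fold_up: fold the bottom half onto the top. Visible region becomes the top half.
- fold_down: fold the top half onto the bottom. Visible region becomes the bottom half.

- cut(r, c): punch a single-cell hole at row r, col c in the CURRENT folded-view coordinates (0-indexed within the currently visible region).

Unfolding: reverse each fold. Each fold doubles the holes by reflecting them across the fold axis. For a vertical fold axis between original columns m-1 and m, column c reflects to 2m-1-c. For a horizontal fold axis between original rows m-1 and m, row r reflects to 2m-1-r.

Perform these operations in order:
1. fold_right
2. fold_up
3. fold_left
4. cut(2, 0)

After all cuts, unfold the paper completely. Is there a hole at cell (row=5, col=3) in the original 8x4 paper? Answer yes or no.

Answer: yes

Derivation:
Op 1 fold_right: fold axis v@2; visible region now rows[0,8) x cols[2,4) = 8x2
Op 2 fold_up: fold axis h@4; visible region now rows[0,4) x cols[2,4) = 4x2
Op 3 fold_left: fold axis v@3; visible region now rows[0,4) x cols[2,3) = 4x1
Op 4 cut(2, 0): punch at orig (2,2); cuts so far [(2, 2)]; region rows[0,4) x cols[2,3) = 4x1
Unfold 1 (reflect across v@3): 2 holes -> [(2, 2), (2, 3)]
Unfold 2 (reflect across h@4): 4 holes -> [(2, 2), (2, 3), (5, 2), (5, 3)]
Unfold 3 (reflect across v@2): 8 holes -> [(2, 0), (2, 1), (2, 2), (2, 3), (5, 0), (5, 1), (5, 2), (5, 3)]
Holes: [(2, 0), (2, 1), (2, 2), (2, 3), (5, 0), (5, 1), (5, 2), (5, 3)]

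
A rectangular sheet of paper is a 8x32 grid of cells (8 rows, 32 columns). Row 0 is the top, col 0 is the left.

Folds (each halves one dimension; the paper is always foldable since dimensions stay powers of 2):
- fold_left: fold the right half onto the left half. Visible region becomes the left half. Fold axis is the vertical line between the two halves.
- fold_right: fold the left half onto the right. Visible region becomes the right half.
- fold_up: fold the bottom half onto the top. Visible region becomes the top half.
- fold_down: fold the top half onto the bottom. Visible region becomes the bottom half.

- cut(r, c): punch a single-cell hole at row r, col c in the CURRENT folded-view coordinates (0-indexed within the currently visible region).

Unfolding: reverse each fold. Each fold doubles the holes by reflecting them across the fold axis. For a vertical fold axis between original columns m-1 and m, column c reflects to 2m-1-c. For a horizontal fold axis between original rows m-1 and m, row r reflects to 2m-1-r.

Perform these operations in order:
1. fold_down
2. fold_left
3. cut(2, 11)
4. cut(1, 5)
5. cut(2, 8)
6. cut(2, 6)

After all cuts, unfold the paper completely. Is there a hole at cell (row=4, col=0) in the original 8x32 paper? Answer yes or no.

Op 1 fold_down: fold axis h@4; visible region now rows[4,8) x cols[0,32) = 4x32
Op 2 fold_left: fold axis v@16; visible region now rows[4,8) x cols[0,16) = 4x16
Op 3 cut(2, 11): punch at orig (6,11); cuts so far [(6, 11)]; region rows[4,8) x cols[0,16) = 4x16
Op 4 cut(1, 5): punch at orig (5,5); cuts so far [(5, 5), (6, 11)]; region rows[4,8) x cols[0,16) = 4x16
Op 5 cut(2, 8): punch at orig (6,8); cuts so far [(5, 5), (6, 8), (6, 11)]; region rows[4,8) x cols[0,16) = 4x16
Op 6 cut(2, 6): punch at orig (6,6); cuts so far [(5, 5), (6, 6), (6, 8), (6, 11)]; region rows[4,8) x cols[0,16) = 4x16
Unfold 1 (reflect across v@16): 8 holes -> [(5, 5), (5, 26), (6, 6), (6, 8), (6, 11), (6, 20), (6, 23), (6, 25)]
Unfold 2 (reflect across h@4): 16 holes -> [(1, 6), (1, 8), (1, 11), (1, 20), (1, 23), (1, 25), (2, 5), (2, 26), (5, 5), (5, 26), (6, 6), (6, 8), (6, 11), (6, 20), (6, 23), (6, 25)]
Holes: [(1, 6), (1, 8), (1, 11), (1, 20), (1, 23), (1, 25), (2, 5), (2, 26), (5, 5), (5, 26), (6, 6), (6, 8), (6, 11), (6, 20), (6, 23), (6, 25)]

Answer: no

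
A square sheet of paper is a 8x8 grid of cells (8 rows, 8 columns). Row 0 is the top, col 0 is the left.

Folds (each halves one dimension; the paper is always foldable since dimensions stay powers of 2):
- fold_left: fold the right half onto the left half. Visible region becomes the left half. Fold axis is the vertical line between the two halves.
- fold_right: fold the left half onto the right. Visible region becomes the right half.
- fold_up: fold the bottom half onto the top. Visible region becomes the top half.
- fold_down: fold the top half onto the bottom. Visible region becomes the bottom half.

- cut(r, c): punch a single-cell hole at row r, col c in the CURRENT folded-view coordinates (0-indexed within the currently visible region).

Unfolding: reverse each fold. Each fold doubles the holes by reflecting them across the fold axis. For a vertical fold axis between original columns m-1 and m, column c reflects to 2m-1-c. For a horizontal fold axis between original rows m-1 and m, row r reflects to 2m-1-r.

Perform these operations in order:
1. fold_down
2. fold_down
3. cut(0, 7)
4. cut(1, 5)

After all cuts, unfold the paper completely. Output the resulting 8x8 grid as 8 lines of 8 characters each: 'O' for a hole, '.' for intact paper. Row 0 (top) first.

Op 1 fold_down: fold axis h@4; visible region now rows[4,8) x cols[0,8) = 4x8
Op 2 fold_down: fold axis h@6; visible region now rows[6,8) x cols[0,8) = 2x8
Op 3 cut(0, 7): punch at orig (6,7); cuts so far [(6, 7)]; region rows[6,8) x cols[0,8) = 2x8
Op 4 cut(1, 5): punch at orig (7,5); cuts so far [(6, 7), (7, 5)]; region rows[6,8) x cols[0,8) = 2x8
Unfold 1 (reflect across h@6): 4 holes -> [(4, 5), (5, 7), (6, 7), (7, 5)]
Unfold 2 (reflect across h@4): 8 holes -> [(0, 5), (1, 7), (2, 7), (3, 5), (4, 5), (5, 7), (6, 7), (7, 5)]

Answer: .....O..
.......O
.......O
.....O..
.....O..
.......O
.......O
.....O..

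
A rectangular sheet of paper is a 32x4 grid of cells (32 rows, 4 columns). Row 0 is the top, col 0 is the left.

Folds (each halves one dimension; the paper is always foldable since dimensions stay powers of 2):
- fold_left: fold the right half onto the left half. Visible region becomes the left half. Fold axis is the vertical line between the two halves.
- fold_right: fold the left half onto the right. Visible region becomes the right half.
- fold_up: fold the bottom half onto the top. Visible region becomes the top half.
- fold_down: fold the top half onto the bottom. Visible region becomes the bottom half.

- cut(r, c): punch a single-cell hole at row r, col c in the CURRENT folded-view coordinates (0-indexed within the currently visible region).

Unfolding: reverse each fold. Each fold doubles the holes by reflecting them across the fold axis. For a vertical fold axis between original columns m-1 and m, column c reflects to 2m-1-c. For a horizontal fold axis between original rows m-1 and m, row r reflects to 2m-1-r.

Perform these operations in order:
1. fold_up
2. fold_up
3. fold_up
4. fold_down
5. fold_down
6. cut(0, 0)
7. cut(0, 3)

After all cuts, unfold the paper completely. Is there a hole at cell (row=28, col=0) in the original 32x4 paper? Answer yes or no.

Answer: yes

Derivation:
Op 1 fold_up: fold axis h@16; visible region now rows[0,16) x cols[0,4) = 16x4
Op 2 fold_up: fold axis h@8; visible region now rows[0,8) x cols[0,4) = 8x4
Op 3 fold_up: fold axis h@4; visible region now rows[0,4) x cols[0,4) = 4x4
Op 4 fold_down: fold axis h@2; visible region now rows[2,4) x cols[0,4) = 2x4
Op 5 fold_down: fold axis h@3; visible region now rows[3,4) x cols[0,4) = 1x4
Op 6 cut(0, 0): punch at orig (3,0); cuts so far [(3, 0)]; region rows[3,4) x cols[0,4) = 1x4
Op 7 cut(0, 3): punch at orig (3,3); cuts so far [(3, 0), (3, 3)]; region rows[3,4) x cols[0,4) = 1x4
Unfold 1 (reflect across h@3): 4 holes -> [(2, 0), (2, 3), (3, 0), (3, 3)]
Unfold 2 (reflect across h@2): 8 holes -> [(0, 0), (0, 3), (1, 0), (1, 3), (2, 0), (2, 3), (3, 0), (3, 3)]
Unfold 3 (reflect across h@4): 16 holes -> [(0, 0), (0, 3), (1, 0), (1, 3), (2, 0), (2, 3), (3, 0), (3, 3), (4, 0), (4, 3), (5, 0), (5, 3), (6, 0), (6, 3), (7, 0), (7, 3)]
Unfold 4 (reflect across h@8): 32 holes -> [(0, 0), (0, 3), (1, 0), (1, 3), (2, 0), (2, 3), (3, 0), (3, 3), (4, 0), (4, 3), (5, 0), (5, 3), (6, 0), (6, 3), (7, 0), (7, 3), (8, 0), (8, 3), (9, 0), (9, 3), (10, 0), (10, 3), (11, 0), (11, 3), (12, 0), (12, 3), (13, 0), (13, 3), (14, 0), (14, 3), (15, 0), (15, 3)]
Unfold 5 (reflect across h@16): 64 holes -> [(0, 0), (0, 3), (1, 0), (1, 3), (2, 0), (2, 3), (3, 0), (3, 3), (4, 0), (4, 3), (5, 0), (5, 3), (6, 0), (6, 3), (7, 0), (7, 3), (8, 0), (8, 3), (9, 0), (9, 3), (10, 0), (10, 3), (11, 0), (11, 3), (12, 0), (12, 3), (13, 0), (13, 3), (14, 0), (14, 3), (15, 0), (15, 3), (16, 0), (16, 3), (17, 0), (17, 3), (18, 0), (18, 3), (19, 0), (19, 3), (20, 0), (20, 3), (21, 0), (21, 3), (22, 0), (22, 3), (23, 0), (23, 3), (24, 0), (24, 3), (25, 0), (25, 3), (26, 0), (26, 3), (27, 0), (27, 3), (28, 0), (28, 3), (29, 0), (29, 3), (30, 0), (30, 3), (31, 0), (31, 3)]
Holes: [(0, 0), (0, 3), (1, 0), (1, 3), (2, 0), (2, 3), (3, 0), (3, 3), (4, 0), (4, 3), (5, 0), (5, 3), (6, 0), (6, 3), (7, 0), (7, 3), (8, 0), (8, 3), (9, 0), (9, 3), (10, 0), (10, 3), (11, 0), (11, 3), (12, 0), (12, 3), (13, 0), (13, 3), (14, 0), (14, 3), (15, 0), (15, 3), (16, 0), (16, 3), (17, 0), (17, 3), (18, 0), (18, 3), (19, 0), (19, 3), (20, 0), (20, 3), (21, 0), (21, 3), (22, 0), (22, 3), (23, 0), (23, 3), (24, 0), (24, 3), (25, 0), (25, 3), (26, 0), (26, 3), (27, 0), (27, 3), (28, 0), (28, 3), (29, 0), (29, 3), (30, 0), (30, 3), (31, 0), (31, 3)]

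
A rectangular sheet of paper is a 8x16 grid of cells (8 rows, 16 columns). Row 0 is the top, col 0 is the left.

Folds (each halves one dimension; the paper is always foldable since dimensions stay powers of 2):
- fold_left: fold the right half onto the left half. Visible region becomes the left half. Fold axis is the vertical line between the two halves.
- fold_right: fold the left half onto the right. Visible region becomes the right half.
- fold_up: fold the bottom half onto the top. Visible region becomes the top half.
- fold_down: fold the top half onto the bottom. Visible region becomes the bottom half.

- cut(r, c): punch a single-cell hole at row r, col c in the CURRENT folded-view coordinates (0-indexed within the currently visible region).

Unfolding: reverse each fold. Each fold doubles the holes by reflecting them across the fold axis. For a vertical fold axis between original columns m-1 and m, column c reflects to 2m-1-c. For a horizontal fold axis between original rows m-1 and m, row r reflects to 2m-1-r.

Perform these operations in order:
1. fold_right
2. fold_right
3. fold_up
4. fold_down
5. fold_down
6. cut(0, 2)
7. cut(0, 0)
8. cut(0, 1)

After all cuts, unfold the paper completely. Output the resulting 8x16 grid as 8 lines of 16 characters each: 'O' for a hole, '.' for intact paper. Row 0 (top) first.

Op 1 fold_right: fold axis v@8; visible region now rows[0,8) x cols[8,16) = 8x8
Op 2 fold_right: fold axis v@12; visible region now rows[0,8) x cols[12,16) = 8x4
Op 3 fold_up: fold axis h@4; visible region now rows[0,4) x cols[12,16) = 4x4
Op 4 fold_down: fold axis h@2; visible region now rows[2,4) x cols[12,16) = 2x4
Op 5 fold_down: fold axis h@3; visible region now rows[3,4) x cols[12,16) = 1x4
Op 6 cut(0, 2): punch at orig (3,14); cuts so far [(3, 14)]; region rows[3,4) x cols[12,16) = 1x4
Op 7 cut(0, 0): punch at orig (3,12); cuts so far [(3, 12), (3, 14)]; region rows[3,4) x cols[12,16) = 1x4
Op 8 cut(0, 1): punch at orig (3,13); cuts so far [(3, 12), (3, 13), (3, 14)]; region rows[3,4) x cols[12,16) = 1x4
Unfold 1 (reflect across h@3): 6 holes -> [(2, 12), (2, 13), (2, 14), (3, 12), (3, 13), (3, 14)]
Unfold 2 (reflect across h@2): 12 holes -> [(0, 12), (0, 13), (0, 14), (1, 12), (1, 13), (1, 14), (2, 12), (2, 13), (2, 14), (3, 12), (3, 13), (3, 14)]
Unfold 3 (reflect across h@4): 24 holes -> [(0, 12), (0, 13), (0, 14), (1, 12), (1, 13), (1, 14), (2, 12), (2, 13), (2, 14), (3, 12), (3, 13), (3, 14), (4, 12), (4, 13), (4, 14), (5, 12), (5, 13), (5, 14), (6, 12), (6, 13), (6, 14), (7, 12), (7, 13), (7, 14)]
Unfold 4 (reflect across v@12): 48 holes -> [(0, 9), (0, 10), (0, 11), (0, 12), (0, 13), (0, 14), (1, 9), (1, 10), (1, 11), (1, 12), (1, 13), (1, 14), (2, 9), (2, 10), (2, 11), (2, 12), (2, 13), (2, 14), (3, 9), (3, 10), (3, 11), (3, 12), (3, 13), (3, 14), (4, 9), (4, 10), (4, 11), (4, 12), (4, 13), (4, 14), (5, 9), (5, 10), (5, 11), (5, 12), (5, 13), (5, 14), (6, 9), (6, 10), (6, 11), (6, 12), (6, 13), (6, 14), (7, 9), (7, 10), (7, 11), (7, 12), (7, 13), (7, 14)]
Unfold 5 (reflect across v@8): 96 holes -> [(0, 1), (0, 2), (0, 3), (0, 4), (0, 5), (0, 6), (0, 9), (0, 10), (0, 11), (0, 12), (0, 13), (0, 14), (1, 1), (1, 2), (1, 3), (1, 4), (1, 5), (1, 6), (1, 9), (1, 10), (1, 11), (1, 12), (1, 13), (1, 14), (2, 1), (2, 2), (2, 3), (2, 4), (2, 5), (2, 6), (2, 9), (2, 10), (2, 11), (2, 12), (2, 13), (2, 14), (3, 1), (3, 2), (3, 3), (3, 4), (3, 5), (3, 6), (3, 9), (3, 10), (3, 11), (3, 12), (3, 13), (3, 14), (4, 1), (4, 2), (4, 3), (4, 4), (4, 5), (4, 6), (4, 9), (4, 10), (4, 11), (4, 12), (4, 13), (4, 14), (5, 1), (5, 2), (5, 3), (5, 4), (5, 5), (5, 6), (5, 9), (5, 10), (5, 11), (5, 12), (5, 13), (5, 14), (6, 1), (6, 2), (6, 3), (6, 4), (6, 5), (6, 6), (6, 9), (6, 10), (6, 11), (6, 12), (6, 13), (6, 14), (7, 1), (7, 2), (7, 3), (7, 4), (7, 5), (7, 6), (7, 9), (7, 10), (7, 11), (7, 12), (7, 13), (7, 14)]

Answer: .OOOOOO..OOOOOO.
.OOOOOO..OOOOOO.
.OOOOOO..OOOOOO.
.OOOOOO..OOOOOO.
.OOOOOO..OOOOOO.
.OOOOOO..OOOOOO.
.OOOOOO..OOOOOO.
.OOOOOO..OOOOOO.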